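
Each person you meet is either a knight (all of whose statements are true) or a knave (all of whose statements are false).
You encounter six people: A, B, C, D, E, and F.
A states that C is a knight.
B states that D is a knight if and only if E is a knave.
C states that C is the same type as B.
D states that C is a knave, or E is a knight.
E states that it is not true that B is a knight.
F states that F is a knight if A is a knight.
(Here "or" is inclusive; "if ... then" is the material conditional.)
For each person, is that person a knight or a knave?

Since A is a knave, "C is a knight" needs to be False, which holds.
B is a knight; "D is a knight if and only if E is a knave" is True, as required.
Since C is a knave, "C is the same type as B" needs to be False, which holds.
D is a knight; "C is a knave, or E is a knight" is True, as required.
Since E is a knave, "it is not true that B is a knight" needs to be False, which holds.
F (knight): "F is a knight if A is a knight" — True. ✓

Knights: B, D, and F. Knaves: A, C, and E.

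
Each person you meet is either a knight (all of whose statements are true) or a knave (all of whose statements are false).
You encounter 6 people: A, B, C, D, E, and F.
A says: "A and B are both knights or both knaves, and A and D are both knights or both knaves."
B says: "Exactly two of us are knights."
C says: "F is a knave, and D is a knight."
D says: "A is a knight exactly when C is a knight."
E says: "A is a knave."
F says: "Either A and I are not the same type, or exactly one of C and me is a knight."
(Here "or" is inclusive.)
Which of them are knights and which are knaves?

A is a knave, and the claim "A and B are both knights or both knaves, and A and D are both knights or both knaves" is indeed false.
B is a knave, so "exactly two of us are knights" must be false — and it is.
C (knave): "F is a knave, and D is a knight" — false. ✓
Since D is a knight, "A is a knight exactly when C is a knight" needs to be true, which holds.
E (knight): "A is a knave" — true. ✓
F (knight): "either A and I are not the same type, or exactly one of C and me is a knight" — true. ✓

A is a knave, B is a knave, C is a knave, D is a knight, E is a knight, and F is a knight.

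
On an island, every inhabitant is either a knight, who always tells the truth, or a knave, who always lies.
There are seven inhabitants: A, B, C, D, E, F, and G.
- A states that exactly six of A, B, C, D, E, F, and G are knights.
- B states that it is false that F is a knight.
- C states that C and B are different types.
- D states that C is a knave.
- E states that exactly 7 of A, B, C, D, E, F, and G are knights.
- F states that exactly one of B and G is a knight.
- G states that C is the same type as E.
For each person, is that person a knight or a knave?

A is a knave, so "exactly six of A, B, C, D, E, F, and G are knights" must be False — and it is.
As a knave, B's statement "it is false that F is a knight" should be False; it is.
C is a knave, and the claim "C and B are different types" is indeed False.
D is a knight, so "C is a knave" must be true — and it is.
As a knave, E's statement "exactly 7 of A, B, C, D, E, F, and G are knights" should be False; it is.
F (knight): "exactly one of B and G is a knight" — true. ✓
G is a knight, and the claim "C is the same type as E" is indeed true.

A is a knave, B is a knave, C is a knave, D is a knight, E is a knave, F is a knight, and G is a knight.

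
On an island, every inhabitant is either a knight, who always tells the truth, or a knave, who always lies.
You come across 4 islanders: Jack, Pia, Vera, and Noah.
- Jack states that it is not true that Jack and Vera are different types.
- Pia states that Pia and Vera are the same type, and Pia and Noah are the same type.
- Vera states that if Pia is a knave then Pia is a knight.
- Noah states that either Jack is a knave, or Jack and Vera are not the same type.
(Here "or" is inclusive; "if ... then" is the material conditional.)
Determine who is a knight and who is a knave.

Knights: Pia, Vera, and Noah. Knaves: Jack.

Suppose Jack is a knight. Then Jack's statement "it is not true that Jack and Vera are different types" would have to be true. Checking the 8 ways to assign the others, none is consistent with every speaker.
(For instance, with Pia=knight, Vera=knight, Noah=knight, Noah's claim "either Jack is a knave, or Jack and Vera are not the same type" comes out false where it would need to be true.)
So Jack must be a knave, making "it is not true that Jack and Vera are different types" false. Taking Jack=knave, Pia=knight, Vera=knight, Noah=knight, each remaining statement checks out:
  Pia (knight): "Pia and Vera are the same type, and Pia and Noah are the same type" — true. ✓
  Vera (knight): "if Pia is a knave then Pia is a knight" — true. ✓
  Noah (knight): "either Jack is a knave, or Jack and Vera are not the same type" — true. ✓
This is the unique consistent assignment.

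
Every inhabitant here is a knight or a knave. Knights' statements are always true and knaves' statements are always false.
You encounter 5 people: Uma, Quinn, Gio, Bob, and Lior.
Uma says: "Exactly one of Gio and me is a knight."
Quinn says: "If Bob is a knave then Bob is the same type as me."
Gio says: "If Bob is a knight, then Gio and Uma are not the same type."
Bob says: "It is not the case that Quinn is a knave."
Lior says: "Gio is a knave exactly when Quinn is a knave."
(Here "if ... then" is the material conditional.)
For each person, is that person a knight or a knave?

Since Uma is a knave, "exactly one of Gio and me is a knight" needs to be false, which holds.
As a knight, Quinn's statement "if Bob is a knave then Bob is the same type as me" should be True; it is.
Gio is a knave, so "if Bob is a knight, then Gio and Uma are not the same type" must be false — and it is.
Bob is a knight, so "it is not the case that Quinn is a knave" must be True — and it is.
Since Lior is a knave, "Gio is a knave exactly when Quinn is a knave" needs to be false, which holds.

Uma is a knave, Quinn is a knight, Gio is a knave, Bob is a knight, and Lior is a knave.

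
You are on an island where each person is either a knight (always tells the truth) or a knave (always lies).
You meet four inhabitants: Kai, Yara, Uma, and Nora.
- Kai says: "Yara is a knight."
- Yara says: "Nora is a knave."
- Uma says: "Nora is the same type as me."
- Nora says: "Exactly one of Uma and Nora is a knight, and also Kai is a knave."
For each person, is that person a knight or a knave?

Knights: Nora. Knaves: Kai, Yara, and Uma.

Suppose Kai is a knight. Then Kai's statement "Yara is a knight" would have to be true. Checking the 8 ways to assign the others, none is consistent with every speaker.
(For instance, with Yara=knave, Uma=knave, Nora=knight, Kai's claim "Yara is a knight" comes out false where it would need to be true.)
So Kai must be a knave, making "Yara is a knight" false. Taking Kai=knave, Yara=knave, Uma=knave, Nora=knight, each remaining statement checks out:
  Yara (knave): "Nora is a knave" — false. ✓
  Uma (knave): "Nora is the same type as me" — false. ✓
  Nora (knight): "exactly one of Uma and Nora is a knight, and also Kai is a knave" — true. ✓
This is the unique consistent assignment.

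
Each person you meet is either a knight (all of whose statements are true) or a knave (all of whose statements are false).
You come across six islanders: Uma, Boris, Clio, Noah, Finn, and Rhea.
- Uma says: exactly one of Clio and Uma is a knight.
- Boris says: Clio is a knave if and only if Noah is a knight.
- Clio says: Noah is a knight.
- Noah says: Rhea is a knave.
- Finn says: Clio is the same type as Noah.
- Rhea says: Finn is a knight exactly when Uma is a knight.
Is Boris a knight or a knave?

Consistent assignments: {Uma=knight, Boris=knave, Clio=knave, Noah=knave, Finn=knight, Rhea=knight}
In every consistent assignment, Boris is a knave.

Boris is a knave.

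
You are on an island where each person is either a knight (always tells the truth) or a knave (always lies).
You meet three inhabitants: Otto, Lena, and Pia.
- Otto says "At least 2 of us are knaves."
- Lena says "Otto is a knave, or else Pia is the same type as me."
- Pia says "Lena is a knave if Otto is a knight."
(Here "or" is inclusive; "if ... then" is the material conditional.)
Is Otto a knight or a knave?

Consistent assignments: {Otto=knave, Lena=knight, Pia=knight}
In every consistent assignment, Otto is a knave.

Otto is a knave.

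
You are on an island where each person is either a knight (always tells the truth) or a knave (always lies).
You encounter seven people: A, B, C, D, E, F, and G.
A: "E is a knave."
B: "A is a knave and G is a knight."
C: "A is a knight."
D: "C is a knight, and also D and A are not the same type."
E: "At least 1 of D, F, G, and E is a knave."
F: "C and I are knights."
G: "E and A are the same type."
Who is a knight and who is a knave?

As a knave, A's statement "E is a knave" should be False; it is.
As a knave, B's statement "A is a knave and G is a knight" should be False; it is.
C is a knave, and the claim "A is a knight" is indeed False.
Since D is a knave, "C is a knight, and also D and A are not the same type" needs to be False, which holds.
E (knight): "at least 1 of D, F, G, and E is a knave" — True. ✓
F is a knave; "C and I are knights" is False, as required.
Since G is a knave, "E and A are the same type" needs to be False, which holds.

Knights: E. Knaves: A, B, C, D, F, and G.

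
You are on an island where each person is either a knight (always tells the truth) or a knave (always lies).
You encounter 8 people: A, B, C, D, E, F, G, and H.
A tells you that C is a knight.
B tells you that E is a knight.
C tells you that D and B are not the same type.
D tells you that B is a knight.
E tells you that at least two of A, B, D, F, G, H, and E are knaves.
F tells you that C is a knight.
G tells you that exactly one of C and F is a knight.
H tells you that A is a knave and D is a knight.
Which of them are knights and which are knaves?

A is a knave, B is a knight, C is a knave, D is a knight, E is a knight, F is a knave, G is a knave, and H is a knight.

As a knave, A's statement "C is a knight" should be False; it is.
Since B is a knight, "E is a knight" needs to be true, which holds.
C (knave): "D and B are not the same type" — False. ✓
D is a knight; "B is a knight" is true, as required.
E (knight): "at least two of A, B, D, F, G, H, and E are knaves" — true. ✓
F is a knave; "C is a knight" is False, as required.
As a knave, G's statement "exactly one of C and F is a knight" should be False; it is.
As a knight, H's statement "A is a knave and D is a knight" should be true; it is.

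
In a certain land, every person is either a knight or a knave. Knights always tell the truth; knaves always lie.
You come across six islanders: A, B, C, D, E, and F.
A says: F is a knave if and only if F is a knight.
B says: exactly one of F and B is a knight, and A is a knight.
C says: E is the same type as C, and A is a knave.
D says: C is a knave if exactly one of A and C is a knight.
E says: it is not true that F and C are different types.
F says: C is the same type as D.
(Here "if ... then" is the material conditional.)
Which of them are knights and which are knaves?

Since A is a knave, "F is a knave if and only if F is a knight" needs to be False, which holds.
B is a knave, and the claim "exactly one of F and B is a knight, and A is a knight" is indeed False.
C is a knave, so "E is the same type as C, and A is a knave" must be False — and it is.
D is a knight, and the claim "C is a knave if exactly one of A and C is a knight" is indeed true.
E is a knight; "it is not true that F and C are different types" is true, as required.
F is a knave, so "C is the same type as D" must be False — and it is.

Knights: D and E. Knaves: A, B, C, and F.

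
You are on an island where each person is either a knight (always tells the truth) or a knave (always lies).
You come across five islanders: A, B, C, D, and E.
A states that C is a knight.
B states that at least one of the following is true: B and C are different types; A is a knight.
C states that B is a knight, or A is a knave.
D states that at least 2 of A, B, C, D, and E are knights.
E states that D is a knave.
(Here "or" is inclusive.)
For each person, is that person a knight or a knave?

Knights: A, B, C, and D. Knaves: E.

A is a knight, and the claim "C is a knight" is indeed true.
As a knight, B's statement "at least one of the following is true: B and C are different types; A is a knight" should be true; it is.
As a knight, C's statement "B is a knight, or A is a knave" should be true; it is.
D is a knight; "at least 2 of A, B, C, D, and E are knights" is true, as required.
E (knave): "D is a knave" — false. ✓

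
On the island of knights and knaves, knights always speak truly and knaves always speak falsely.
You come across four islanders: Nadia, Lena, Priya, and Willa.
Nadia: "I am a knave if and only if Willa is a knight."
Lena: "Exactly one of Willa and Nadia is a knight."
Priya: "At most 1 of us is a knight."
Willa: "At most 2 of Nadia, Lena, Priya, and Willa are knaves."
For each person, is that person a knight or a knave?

Nadia (knave): "I am a knave if and only if Willa is a knight" — False. ✓
Lena is a knave; "exactly one of Willa and Nadia is a knight" is False, as required.
Priya (knight): "at most 1 of us is a knight" — True. ✓
Willa is a knave; "at most 2 of Nadia, Lena, Priya, and Willa are knaves" is False, as required.

Nadia is a knave, Lena is a knave, Priya is a knight, and Willa is a knave.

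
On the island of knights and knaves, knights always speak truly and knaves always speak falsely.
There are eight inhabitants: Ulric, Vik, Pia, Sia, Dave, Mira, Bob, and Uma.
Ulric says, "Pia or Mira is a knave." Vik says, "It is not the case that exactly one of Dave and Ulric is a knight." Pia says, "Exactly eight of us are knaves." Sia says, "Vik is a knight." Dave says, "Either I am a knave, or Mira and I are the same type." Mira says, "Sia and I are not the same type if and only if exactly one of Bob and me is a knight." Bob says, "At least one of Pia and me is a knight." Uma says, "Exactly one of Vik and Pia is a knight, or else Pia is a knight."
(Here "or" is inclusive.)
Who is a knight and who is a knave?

Ulric is a knight, Vik is a knight, Pia is a knave, Sia is a knight, Dave is a knight, Mira is a knight, Bob is a knight, and Uma is a knight.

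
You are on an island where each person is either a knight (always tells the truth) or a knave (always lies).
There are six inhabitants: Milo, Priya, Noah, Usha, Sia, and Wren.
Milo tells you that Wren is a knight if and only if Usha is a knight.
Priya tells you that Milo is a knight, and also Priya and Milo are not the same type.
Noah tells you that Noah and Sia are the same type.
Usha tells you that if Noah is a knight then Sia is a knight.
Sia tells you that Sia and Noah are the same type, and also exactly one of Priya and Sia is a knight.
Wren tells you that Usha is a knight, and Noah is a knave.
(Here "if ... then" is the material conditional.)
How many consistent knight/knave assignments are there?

1

Consistent assignments:
  Milo=knave, Priya=knave, Noah=knight, Usha=knight, Sia=knight, Wren=knave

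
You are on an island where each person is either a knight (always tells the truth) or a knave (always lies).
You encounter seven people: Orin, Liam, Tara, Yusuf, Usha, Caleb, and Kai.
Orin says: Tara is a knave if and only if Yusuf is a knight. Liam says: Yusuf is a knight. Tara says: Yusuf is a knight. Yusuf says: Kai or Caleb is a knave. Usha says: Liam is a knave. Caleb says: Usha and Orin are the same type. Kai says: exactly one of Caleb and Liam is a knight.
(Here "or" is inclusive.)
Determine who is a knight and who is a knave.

Orin (knave): "Tara is a knave if and only if Yusuf is a knight" — false. ✓
Liam is a knight, and the claim "Yusuf is a knight" is indeed True.
Tara (knight): "Yusuf is a knight" — True. ✓
As a knight, Yusuf's statement "Kai or Caleb is a knave" should be True; it is.
Usha (knave): "Liam is a knave" — false. ✓
Caleb (knight): "Usha and Orin are the same type" — True. ✓
Kai is a knave, and the claim "exactly one of Caleb and Liam is a knight" is indeed false.

Orin is a knave, Liam is a knight, Tara is a knight, Yusuf is a knight, Usha is a knave, Caleb is a knight, and Kai is a knave.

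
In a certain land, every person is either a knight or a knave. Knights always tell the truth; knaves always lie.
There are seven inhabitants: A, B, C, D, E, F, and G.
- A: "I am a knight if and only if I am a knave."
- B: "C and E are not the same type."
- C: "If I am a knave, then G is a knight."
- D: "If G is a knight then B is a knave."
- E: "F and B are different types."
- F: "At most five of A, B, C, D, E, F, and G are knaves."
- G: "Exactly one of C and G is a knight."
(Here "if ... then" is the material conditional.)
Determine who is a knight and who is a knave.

A is a knave, B is a knave, C is a knave, D is a knight, E is a knave, F is a knave, and G is a knave.

A is a knave, so "I am a knight if and only if I am a knave" must be False — and it is.
Since B is a knave, "C and E are not the same type" needs to be False, which holds.
Since C is a knave, "if I am a knave, then G is a knight" needs to be False, which holds.
D is a knight; "if G is a knight then B is a knave" is True, as required.
E is a knave; "F and B are different types" is False, as required.
F is a knave, so "at most five of A, B, C, D, E, F, and G are knaves" must be False — and it is.
G is a knave; "exactly one of C and G is a knight" is False, as required.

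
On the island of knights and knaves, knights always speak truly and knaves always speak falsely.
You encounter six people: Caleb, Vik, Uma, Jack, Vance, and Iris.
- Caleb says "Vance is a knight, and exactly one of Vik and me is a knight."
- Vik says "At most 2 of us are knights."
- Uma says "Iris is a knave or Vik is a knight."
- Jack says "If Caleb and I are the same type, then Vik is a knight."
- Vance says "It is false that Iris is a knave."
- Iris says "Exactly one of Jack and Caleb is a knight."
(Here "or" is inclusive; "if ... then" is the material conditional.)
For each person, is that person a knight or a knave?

Caleb is a knave, so "Vance is a knight, and exactly one of Vik and me is a knight" must be false — and it is.
Vik is a knave; "at most 2 of us are knights" is false, as required.
Uma is a knave, so "Iris is a knave or Vik is a knight" must be false — and it is.
As a knight, Jack's statement "if Caleb and I are the same type, then Vik is a knight" should be true; it is.
Vance is a knight, so "it is false that Iris is a knave" must be true — and it is.
Iris is a knight, so "exactly one of Jack and Caleb is a knight" must be true — and it is.

Knights: Jack, Vance, and Iris. Knaves: Caleb, Vik, and Uma.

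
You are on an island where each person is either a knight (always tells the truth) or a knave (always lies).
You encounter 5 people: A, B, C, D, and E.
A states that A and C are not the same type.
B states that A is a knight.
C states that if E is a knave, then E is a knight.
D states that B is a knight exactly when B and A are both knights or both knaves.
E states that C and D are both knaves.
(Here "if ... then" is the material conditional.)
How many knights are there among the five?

3

The unique consistent assignment is A=knight, B=knight, C=knave, D=knight, E=knave.
That has 3 knights.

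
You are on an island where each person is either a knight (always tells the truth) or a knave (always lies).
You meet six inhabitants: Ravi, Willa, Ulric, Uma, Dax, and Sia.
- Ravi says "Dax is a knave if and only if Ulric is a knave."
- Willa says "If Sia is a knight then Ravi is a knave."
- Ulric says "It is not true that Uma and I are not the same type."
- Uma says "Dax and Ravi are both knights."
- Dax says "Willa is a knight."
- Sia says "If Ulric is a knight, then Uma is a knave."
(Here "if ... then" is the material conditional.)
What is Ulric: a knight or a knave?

Ulric is a knight.

Consistent assignments: {Ravi=knight, Willa=knight, Ulric=knight, Uma=knight, Dax=knight, Sia=knave}
In every consistent assignment, Ulric is a knight.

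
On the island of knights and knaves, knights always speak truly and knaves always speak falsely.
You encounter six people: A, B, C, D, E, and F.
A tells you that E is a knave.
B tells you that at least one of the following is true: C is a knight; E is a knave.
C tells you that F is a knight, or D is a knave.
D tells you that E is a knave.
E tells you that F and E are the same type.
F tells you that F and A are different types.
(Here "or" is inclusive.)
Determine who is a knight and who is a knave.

Since A is a knave, "E is a knave" needs to be false, which holds.
Since B is a knight, "at least one of the following is true: C is a knight; E is a knave" needs to be true, which holds.
C (knight): "F is a knight, or D is a knave" — true. ✓
Since D is a knave, "E is a knave" needs to be false, which holds.
E is a knight, and the claim "F and E are the same type" is indeed true.
F is a knight; "F and A are different types" is true, as required.

A is a knave, B is a knight, C is a knight, D is a knave, E is a knight, and F is a knight.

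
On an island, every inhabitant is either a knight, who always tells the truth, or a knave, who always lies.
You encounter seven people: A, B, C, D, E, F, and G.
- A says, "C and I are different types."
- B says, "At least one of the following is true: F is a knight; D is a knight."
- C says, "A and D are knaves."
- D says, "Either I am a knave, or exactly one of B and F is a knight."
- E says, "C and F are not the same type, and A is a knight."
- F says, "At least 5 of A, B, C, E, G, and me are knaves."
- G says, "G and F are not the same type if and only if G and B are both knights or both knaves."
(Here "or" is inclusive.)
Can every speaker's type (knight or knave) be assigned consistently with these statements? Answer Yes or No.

Yes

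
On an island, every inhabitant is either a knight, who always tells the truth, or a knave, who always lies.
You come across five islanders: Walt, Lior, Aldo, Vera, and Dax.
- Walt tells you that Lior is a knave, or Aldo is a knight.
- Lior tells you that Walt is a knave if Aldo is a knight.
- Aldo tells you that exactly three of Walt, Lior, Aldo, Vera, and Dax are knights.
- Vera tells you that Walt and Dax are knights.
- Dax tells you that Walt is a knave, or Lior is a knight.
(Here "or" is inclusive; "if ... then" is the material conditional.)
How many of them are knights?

2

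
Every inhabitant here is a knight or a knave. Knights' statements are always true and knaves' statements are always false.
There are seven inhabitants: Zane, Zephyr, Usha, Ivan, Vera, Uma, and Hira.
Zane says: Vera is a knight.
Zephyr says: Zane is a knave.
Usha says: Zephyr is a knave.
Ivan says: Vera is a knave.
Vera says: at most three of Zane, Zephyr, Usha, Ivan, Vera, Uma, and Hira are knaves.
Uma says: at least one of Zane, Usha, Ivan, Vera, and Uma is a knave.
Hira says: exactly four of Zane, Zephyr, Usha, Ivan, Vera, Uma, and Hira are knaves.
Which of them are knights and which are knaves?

Zane is a knight, Zephyr is a knave, Usha is a knight, Ivan is a knave, Vera is a knight, Uma is a knight, and Hira is a knave.

Zane is a knight, and the claim "Vera is a knight" is indeed true.
Zephyr is a knave; "Zane is a knave" is False, as required.
Usha is a knight; "Zephyr is a knave" is true, as required.
Ivan is a knave, so "Vera is a knave" must be False — and it is.
Vera is a knight; "at most three of Zane, Zephyr, Usha, Ivan, Vera, Uma, and Hira are knaves" is true, as required.
Uma (knight): "at least one of Zane, Usha, Ivan, Vera, and Uma is a knave" — true. ✓
As a knave, Hira's statement "exactly four of Zane, Zephyr, Usha, Ivan, Vera, Uma, and Hira are knaves" should be False; it is.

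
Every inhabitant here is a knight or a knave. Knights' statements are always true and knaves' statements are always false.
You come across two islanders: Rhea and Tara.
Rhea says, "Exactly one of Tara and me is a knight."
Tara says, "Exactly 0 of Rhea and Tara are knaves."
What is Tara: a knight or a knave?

Tara is a knave.

Consistent assignments: {Rhea=knight, Tara=knave}; {Rhea=knave, Tara=knave}
In every consistent assignment, Tara is a knave.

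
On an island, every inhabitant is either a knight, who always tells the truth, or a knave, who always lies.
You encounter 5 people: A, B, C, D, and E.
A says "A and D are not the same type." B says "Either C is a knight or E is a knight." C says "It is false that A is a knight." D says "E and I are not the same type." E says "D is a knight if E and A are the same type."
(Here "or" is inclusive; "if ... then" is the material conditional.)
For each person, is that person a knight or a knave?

A is a knave, B is a knight, C is a knight, D is a knave, and E is a knave.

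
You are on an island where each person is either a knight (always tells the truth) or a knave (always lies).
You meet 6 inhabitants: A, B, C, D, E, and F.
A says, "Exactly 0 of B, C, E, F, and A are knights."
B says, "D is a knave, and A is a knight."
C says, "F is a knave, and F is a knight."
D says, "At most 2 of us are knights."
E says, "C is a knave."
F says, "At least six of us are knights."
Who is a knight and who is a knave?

Knights: D and E. Knaves: A, B, C, and F.

Since A is a knave, "exactly 0 of B, C, E, F, and A are knights" needs to be False, which holds.
B (knave): "D is a knave, and A is a knight" — False. ✓
C (knave): "F is a knave, and F is a knight" — False. ✓
D is a knight, so "at most 2 of us are knights" must be true — and it is.
E is a knight; "C is a knave" is true, as required.
As a knave, F's statement "at least six of us are knights" should be False; it is.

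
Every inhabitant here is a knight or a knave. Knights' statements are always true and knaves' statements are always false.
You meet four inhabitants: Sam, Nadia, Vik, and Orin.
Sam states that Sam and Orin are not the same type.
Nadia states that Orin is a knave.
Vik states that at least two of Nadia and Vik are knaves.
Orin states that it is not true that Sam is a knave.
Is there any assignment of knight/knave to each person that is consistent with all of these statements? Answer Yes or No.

One consistent assignment: Sam=knave, Nadia=knight, Vik=knave, Orin=knave.

Yes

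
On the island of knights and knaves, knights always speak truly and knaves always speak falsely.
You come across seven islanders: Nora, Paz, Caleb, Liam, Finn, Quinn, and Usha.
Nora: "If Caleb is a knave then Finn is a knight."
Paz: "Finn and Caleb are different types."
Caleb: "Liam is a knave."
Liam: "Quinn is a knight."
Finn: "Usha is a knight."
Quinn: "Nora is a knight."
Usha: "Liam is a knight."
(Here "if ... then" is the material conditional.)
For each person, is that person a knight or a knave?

Nora is a knight, Paz is a knight, Caleb is a knave, Liam is a knight, Finn is a knight, Quinn is a knight, and Usha is a knight.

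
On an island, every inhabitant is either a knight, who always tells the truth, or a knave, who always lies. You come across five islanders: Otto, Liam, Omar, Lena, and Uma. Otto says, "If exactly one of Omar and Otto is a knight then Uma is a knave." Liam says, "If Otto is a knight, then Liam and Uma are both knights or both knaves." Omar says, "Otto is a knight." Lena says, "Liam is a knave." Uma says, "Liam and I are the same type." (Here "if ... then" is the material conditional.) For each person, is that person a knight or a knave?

Otto is a knight, so "if exactly one of Omar and Otto is a knight then Uma is a knave" must be True — and it is.
Liam (knight): "if Otto is a knight, then Liam and Uma are both knights or both knaves" — True. ✓
Omar is a knight, and the claim "Otto is a knight" is indeed True.
Lena is a knave, and the claim "Liam is a knave" is indeed False.
Uma is a knight, and the claim "Liam and I are the same type" is indeed True.

Otto is a knight, Liam is a knight, Omar is a knight, Lena is a knave, and Uma is a knight.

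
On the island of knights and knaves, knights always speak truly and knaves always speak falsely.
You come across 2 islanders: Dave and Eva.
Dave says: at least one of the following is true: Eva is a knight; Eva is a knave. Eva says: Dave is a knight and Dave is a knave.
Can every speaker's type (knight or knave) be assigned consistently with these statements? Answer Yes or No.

Yes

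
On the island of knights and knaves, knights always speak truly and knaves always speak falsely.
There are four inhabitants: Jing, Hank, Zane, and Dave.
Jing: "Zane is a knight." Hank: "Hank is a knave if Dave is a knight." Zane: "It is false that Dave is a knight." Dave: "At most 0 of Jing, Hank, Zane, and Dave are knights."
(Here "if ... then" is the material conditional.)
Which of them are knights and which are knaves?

Jing is a knight, and the claim "Zane is a knight" is indeed true.
As a knight, Hank's statement "Hank is a knave if Dave is a knight" should be true; it is.
Zane is a knight, and the claim "it is false that Dave is a knight" is indeed true.
As a knave, Dave's statement "at most 0 of Jing, Hank, Zane, and Dave are knights" should be false; it is.

Jing is a knight, Hank is a knight, Zane is a knight, and Dave is a knave.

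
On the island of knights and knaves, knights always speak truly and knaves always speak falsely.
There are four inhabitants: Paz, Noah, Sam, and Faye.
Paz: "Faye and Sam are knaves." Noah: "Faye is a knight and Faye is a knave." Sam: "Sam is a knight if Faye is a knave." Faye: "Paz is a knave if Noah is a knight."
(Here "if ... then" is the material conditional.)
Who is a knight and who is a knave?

Suppose Paz is a knight. Then Paz's statement "Faye and Sam are knaves" would have to be true. Checking the 8 ways to assign the others, none is consistent with every speaker.
(For instance, with Noah=knave, Sam=knight, Faye=knight, Paz's claim "Faye and Sam are knaves" comes out false where it would need to be true.)
So Paz must be a knave, making "Faye and Sam are knaves" false. Taking Paz=knave, Noah=knave, Sam=knight, Faye=knight, each remaining statement checks out:
  Noah (knave): "Faye is a knight and Faye is a knave" — false. ✓
  Sam (knight): "Sam is a knight if Faye is a knave" — true. ✓
  Faye (knight): "Paz is a knave if Noah is a knight" — true. ✓
This is the unique consistent assignment.

Knights: Sam and Faye. Knaves: Paz and Noah.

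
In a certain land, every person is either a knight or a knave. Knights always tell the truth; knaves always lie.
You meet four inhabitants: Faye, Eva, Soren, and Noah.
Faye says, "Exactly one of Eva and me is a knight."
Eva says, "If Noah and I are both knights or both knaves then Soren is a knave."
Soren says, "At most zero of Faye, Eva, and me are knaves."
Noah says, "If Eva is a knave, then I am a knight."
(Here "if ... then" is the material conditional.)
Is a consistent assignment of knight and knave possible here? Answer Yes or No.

No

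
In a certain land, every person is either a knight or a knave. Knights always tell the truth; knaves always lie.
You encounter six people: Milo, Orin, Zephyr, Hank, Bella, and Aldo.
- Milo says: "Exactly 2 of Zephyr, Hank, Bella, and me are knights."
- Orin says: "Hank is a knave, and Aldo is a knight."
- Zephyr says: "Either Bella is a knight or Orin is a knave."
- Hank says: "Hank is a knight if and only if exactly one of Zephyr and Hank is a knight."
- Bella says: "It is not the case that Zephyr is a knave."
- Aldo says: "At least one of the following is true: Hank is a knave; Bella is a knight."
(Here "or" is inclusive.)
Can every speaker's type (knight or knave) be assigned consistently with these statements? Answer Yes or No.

Checking all 64 assignments, each has at least one speaker whose statement's truth value contradicts their type.

No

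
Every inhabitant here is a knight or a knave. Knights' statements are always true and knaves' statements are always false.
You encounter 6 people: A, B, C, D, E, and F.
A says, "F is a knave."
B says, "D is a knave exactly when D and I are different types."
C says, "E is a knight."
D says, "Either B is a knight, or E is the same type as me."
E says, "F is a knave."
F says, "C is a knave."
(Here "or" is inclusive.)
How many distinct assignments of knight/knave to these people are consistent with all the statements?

4

Consistent assignments:
  A=knight, B=knight, C=knight, D=knight, E=knight, F=knave
  A=knight, B=knave, C=knight, D=knight, E=knight, F=knave
  A=knight, B=knave, C=knight, D=knave, E=knight, F=knave
  A=knave, B=knight, C=knave, D=knight, E=knave, F=knight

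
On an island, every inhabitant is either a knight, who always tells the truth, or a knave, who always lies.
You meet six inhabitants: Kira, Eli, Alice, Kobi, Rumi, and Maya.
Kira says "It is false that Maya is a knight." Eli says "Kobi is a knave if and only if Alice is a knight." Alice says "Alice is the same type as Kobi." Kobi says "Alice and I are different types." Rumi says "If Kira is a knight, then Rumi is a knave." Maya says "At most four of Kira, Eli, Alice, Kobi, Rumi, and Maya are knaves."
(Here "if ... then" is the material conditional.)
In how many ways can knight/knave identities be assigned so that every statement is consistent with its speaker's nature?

Consistent assignments:
  Kira=knave, Eli=knight, Alice=knave, Kobi=knight, Rumi=knight, Maya=knight

1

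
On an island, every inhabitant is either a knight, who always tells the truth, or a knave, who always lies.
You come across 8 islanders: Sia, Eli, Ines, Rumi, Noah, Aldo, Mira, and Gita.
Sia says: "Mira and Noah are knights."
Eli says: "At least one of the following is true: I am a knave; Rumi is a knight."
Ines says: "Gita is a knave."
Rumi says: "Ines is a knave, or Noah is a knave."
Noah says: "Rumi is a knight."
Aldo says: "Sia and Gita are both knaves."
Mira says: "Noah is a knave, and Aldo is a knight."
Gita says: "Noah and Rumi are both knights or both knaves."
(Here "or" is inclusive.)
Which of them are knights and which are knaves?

As a knave, Sia's statement "Mira and Noah are knights" should be false; it is.
Eli (knight): "at least one of the following is true: I am a knave; Rumi is a knight" — True. ✓
Ines (knave): "Gita is a knave" — false. ✓
Rumi is a knight, so "Ines is a knave, or Noah is a knave" must be True — and it is.
As a knight, Noah's statement "Rumi is a knight" should be True; it is.
Aldo (knave): "Sia and Gita are both knaves" — false. ✓
Mira is a knave; "Noah is a knave, and Aldo is a knight" is false, as required.
Gita is a knight, so "Noah and Rumi are both knights or both knaves" must be True — and it is.

Sia is a knave, Eli is a knight, Ines is a knave, Rumi is a knight, Noah is a knight, Aldo is a knave, Mira is a knave, and Gita is a knight.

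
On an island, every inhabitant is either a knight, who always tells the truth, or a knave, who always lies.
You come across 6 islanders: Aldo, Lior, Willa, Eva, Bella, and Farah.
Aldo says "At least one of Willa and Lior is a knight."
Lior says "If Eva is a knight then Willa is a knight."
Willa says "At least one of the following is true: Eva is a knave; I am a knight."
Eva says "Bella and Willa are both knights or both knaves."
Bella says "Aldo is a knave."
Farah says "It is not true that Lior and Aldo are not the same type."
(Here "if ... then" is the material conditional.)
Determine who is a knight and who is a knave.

Aldo (knight): "at least one of Willa and Lior is a knight" — True. ✓
Lior is a knight; "if Eva is a knight then Willa is a knight" is True, as required.
Willa is a knight, so "at least one of the following is true: Eva is a knave; I am a knight" must be True — and it is.
Eva (knave): "Bella and Willa are both knights or both knaves" — False. ✓
Bella (knave): "Aldo is a knave" — False. ✓
Farah is a knight, and the claim "it is not true that Lior and Aldo are not the same type" is indeed True.

Aldo is a knight, Lior is a knight, Willa is a knight, Eva is a knave, Bella is a knave, and Farah is a knight.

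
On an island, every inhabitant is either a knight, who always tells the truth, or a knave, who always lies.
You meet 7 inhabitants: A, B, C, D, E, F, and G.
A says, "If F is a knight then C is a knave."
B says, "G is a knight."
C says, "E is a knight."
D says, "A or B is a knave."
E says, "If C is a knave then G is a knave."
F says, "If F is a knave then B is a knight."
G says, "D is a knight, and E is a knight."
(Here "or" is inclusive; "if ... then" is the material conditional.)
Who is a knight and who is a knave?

As a knave, A's statement "if F is a knight then C is a knave" should be false; it is.
B is a knight; "G is a knight" is True, as required.
C is a knight, and the claim "E is a knight" is indeed True.
D is a knight, so "A or B is a knave" must be True — and it is.
Since E is a knight, "if C is a knave then G is a knave" needs to be True, which holds.
F (knight): "if F is a knave then B is a knight" — True. ✓
Since G is a knight, "D is a knight, and E is a knight" needs to be True, which holds.

Knights: B, C, D, E, F, and G. Knaves: A.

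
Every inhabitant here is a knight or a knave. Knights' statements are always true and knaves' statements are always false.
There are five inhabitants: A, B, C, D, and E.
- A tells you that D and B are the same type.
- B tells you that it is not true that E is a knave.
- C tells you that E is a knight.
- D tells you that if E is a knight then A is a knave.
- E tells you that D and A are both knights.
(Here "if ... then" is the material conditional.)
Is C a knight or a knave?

C is a knave.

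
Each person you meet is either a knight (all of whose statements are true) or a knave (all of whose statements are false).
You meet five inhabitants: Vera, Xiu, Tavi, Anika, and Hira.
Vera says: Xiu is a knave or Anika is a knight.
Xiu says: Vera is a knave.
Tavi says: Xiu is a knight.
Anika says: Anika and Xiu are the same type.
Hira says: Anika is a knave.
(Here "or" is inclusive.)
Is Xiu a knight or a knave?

Consistent assignments: {Vera=knave, Xiu=knight, Tavi=knight, Anika=knave, Hira=knight}
In every consistent assignment, Xiu is a knight.

Xiu is a knight.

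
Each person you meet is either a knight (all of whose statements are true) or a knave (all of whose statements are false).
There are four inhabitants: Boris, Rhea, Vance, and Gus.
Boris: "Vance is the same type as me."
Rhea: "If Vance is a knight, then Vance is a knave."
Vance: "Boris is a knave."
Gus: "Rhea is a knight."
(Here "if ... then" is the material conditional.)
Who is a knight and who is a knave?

Boris is a knave; "Vance is the same type as me" is False, as required.
Rhea is a knave; "if Vance is a knight, then Vance is a knave" is False, as required.
Vance is a knight, and the claim "Boris is a knave" is indeed true.
Gus is a knave, so "Rhea is a knight" must be False — and it is.

Boris is a knave, Rhea is a knave, Vance is a knight, and Gus is a knave.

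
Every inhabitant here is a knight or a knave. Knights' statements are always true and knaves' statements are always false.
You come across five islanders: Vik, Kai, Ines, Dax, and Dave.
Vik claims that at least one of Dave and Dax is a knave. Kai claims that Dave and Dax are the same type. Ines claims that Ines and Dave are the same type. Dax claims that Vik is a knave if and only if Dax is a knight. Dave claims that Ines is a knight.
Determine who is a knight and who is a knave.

Vik is a knave, Kai is a knight, Ines is a knight, Dax is a knight, and Dave is a knight.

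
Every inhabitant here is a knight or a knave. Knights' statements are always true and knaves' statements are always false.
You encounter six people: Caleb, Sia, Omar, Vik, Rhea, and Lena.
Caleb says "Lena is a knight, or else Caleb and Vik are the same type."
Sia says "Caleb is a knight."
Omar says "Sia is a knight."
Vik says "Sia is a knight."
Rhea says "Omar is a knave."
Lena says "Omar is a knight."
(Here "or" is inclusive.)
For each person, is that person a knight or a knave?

Since Caleb is a knight, "Lena is a knight, or else Caleb and Vik are the same type" needs to be true, which holds.
As a knight, Sia's statement "Caleb is a knight" should be true; it is.
Omar is a knight; "Sia is a knight" is true, as required.
Vik (knight): "Sia is a knight" — true. ✓
Rhea (knave): "Omar is a knave" — False. ✓
As a knight, Lena's statement "Omar is a knight" should be true; it is.

Caleb is a knight, Sia is a knight, Omar is a knight, Vik is a knight, Rhea is a knave, and Lena is a knight.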